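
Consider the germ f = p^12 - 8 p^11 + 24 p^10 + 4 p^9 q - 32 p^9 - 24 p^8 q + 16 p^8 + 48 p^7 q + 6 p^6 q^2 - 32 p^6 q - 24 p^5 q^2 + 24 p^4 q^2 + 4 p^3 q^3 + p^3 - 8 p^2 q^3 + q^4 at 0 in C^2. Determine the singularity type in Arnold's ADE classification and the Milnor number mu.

The Hessian of f at 0 has rank 0. Corank 2; j^3 = p^3 is a perfect cube, so E-series; the 4-jet and mu = 6 give E_6.

Type E_6, Milnor number mu = 6.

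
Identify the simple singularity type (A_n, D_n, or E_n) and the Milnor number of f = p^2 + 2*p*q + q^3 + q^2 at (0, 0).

Type A2, Milnor number mu = 2.

The Hessian of f at 0 is [[2, 2], [2, 2]] with rank 1, so corank 1. A Groebner basis of the Jacobian ideal J(f) in C{p,q} is {q^2, p + q}; counting standard monomials gives mu = 2. Corank 1: A-series; mu = 2 gives A_2.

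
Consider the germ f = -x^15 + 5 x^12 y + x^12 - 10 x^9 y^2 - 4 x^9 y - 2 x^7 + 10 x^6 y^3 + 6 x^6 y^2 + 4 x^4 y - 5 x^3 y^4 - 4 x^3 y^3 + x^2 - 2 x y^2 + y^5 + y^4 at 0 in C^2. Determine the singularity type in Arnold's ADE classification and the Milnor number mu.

Type A4, Milnor number mu = 4.

The Hessian of f at 0 has rank 1. Corank 1: A-series; mu = 4 gives A_4.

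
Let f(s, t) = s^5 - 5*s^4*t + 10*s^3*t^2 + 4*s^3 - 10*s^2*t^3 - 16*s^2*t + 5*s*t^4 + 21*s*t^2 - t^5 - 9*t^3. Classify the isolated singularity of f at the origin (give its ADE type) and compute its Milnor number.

The Hessian of f at 0 has rank 0. Corank 2; j^3 = (s - t)*(2*s - 3*t)^2 has shape L^2 M (L != M), so D-series; mu = 6 gives D_6.

Type D_{6}, Milnor number mu = 6.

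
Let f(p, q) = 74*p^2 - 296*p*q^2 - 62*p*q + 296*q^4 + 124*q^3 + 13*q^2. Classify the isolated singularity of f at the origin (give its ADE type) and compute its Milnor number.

The Hessian of f at 0 has rank 2. Corank 0: nondegenerate Morse point, so A_1.

Type A1, Milnor number mu = 1.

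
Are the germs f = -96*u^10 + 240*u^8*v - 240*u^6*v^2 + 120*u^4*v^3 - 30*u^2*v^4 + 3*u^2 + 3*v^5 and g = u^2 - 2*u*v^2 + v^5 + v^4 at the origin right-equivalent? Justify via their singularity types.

Yes.

The Hessian of f at 0 has rank 1. Corank 1: A-series; mu = 4 gives A_4. The Hessian of g at 0 has rank 1. Corank 1: A-series; mu = 4 gives A_4. Both have type A_4, hence right-equivalent.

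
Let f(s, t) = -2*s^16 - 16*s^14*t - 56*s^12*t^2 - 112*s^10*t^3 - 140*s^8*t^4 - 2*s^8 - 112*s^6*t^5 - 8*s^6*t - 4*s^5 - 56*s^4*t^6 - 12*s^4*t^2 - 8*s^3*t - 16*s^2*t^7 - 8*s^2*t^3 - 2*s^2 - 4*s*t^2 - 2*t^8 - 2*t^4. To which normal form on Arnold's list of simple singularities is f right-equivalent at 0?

A_{7}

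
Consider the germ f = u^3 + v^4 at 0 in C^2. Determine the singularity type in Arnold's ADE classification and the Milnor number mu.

Type E_{6}, Milnor number mu = 6.

The Hessian of f at 0 has rank 0. Corank 2; j^3 = u^3 is a perfect cube, so E-series; the 4-jet and mu = 6 give E_6.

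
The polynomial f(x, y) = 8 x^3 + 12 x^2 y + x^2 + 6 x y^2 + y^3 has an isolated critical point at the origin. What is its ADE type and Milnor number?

Type A_2, Milnor number mu = 2.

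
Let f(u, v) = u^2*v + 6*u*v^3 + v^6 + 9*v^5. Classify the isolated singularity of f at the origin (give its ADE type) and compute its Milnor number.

Type D_{7}, Milnor number mu = 7.

The Hessian of f at 0 has rank 0. Corank 2; j^3 = u^2*v has shape L^2 M (L != M), so D-series; mu = 7 gives D_7.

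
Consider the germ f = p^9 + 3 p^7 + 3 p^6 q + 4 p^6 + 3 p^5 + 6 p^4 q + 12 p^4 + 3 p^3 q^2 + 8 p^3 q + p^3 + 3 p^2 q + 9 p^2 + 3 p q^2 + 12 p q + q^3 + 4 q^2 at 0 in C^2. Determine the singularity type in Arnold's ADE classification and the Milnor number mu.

Type A_2, Milnor number mu = 2.

The Hessian of f at 0 has rank 1. Corank 1: A-series; mu = 2 gives A_2.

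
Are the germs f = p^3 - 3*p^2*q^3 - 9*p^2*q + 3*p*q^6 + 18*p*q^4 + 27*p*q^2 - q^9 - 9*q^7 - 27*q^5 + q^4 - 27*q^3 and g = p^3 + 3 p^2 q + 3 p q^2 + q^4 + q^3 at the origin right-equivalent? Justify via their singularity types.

Yes.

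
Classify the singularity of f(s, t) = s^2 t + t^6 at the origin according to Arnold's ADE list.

D7

The Hessian of f at 0 is [[0, 0], [0, 0]] with rank 0, so corank 2. A Groebner basis of the Jacobian ideal J(f) in C{s,t} is {s^2/6 + t^5, s^3, s*t}; counting standard monomials gives mu = 7. Corank 2; j^3 = s^2*t has shape L^2 M (L != M), so D-series; mu = 7 gives D_7.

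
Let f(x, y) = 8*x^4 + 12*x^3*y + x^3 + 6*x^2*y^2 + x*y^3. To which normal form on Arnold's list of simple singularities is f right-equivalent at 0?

The Hessian of f at 0 is [[0, 0], [0, 0]] with rank 0, so corank 2. A Groebner basis of the Jacobian ideal J(f) in C{x,y} is {3*x^2/4 + y^4 + y^3/4, x^3, x^2*y - x^2/4 - y^3/12, x^2 + x*y^2 + y^3/3}; counting standard monomials gives mu = 7. Corank 2; j^3 = x^3 is a perfect cube, so E-series; the 4-jet and mu = 7 give E_7.

E_{7}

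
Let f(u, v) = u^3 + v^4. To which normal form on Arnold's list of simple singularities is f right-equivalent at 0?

The Hessian of f at 0 is [[0, 0], [0, 0]] with rank 0, so corank 2. A Groebner basis of the Jacobian ideal J(f) in C{u,v} is {v^3, u^2}; counting standard monomials gives mu = 6. Corank 2; j^3 = u^3 is a perfect cube, so E-series; the 4-jet and mu = 6 give E_6.

E_{6}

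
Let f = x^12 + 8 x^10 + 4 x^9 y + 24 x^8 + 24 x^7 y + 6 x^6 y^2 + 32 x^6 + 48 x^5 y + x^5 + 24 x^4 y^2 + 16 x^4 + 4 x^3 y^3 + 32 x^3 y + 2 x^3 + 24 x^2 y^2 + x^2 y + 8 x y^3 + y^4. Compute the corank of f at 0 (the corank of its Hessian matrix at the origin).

2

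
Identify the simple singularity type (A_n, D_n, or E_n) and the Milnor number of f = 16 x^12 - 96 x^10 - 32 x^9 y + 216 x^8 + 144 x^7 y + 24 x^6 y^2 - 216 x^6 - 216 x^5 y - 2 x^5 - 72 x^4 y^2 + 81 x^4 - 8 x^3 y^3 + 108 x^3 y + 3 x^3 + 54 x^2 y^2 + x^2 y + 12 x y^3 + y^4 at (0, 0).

Type D_5, Milnor number mu = 5.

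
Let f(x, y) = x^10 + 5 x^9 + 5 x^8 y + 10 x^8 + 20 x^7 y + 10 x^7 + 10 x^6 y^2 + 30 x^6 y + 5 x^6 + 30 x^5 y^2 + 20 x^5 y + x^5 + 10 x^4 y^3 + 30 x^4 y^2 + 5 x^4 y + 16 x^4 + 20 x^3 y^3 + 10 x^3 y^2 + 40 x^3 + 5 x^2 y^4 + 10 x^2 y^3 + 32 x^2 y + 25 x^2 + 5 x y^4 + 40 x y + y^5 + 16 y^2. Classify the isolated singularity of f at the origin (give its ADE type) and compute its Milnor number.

Type A4, Milnor number mu = 4.

The Hessian of f at 0 is [[50, 40], [40, 32]] with rank 1, so corank 1. A Groebner basis of the Jacobian ideal J(f) in C{x,y} is {3125*x/2048 + y^3 + 25*y^2/32 + 625*y/512, x^2 + 5*x/4 + y, x*y - 25*x/32 + 2*y^2/5 - 5*y/8}; counting standard monomials gives mu = 4. Corank 1: A-series; mu = 4 gives A_4.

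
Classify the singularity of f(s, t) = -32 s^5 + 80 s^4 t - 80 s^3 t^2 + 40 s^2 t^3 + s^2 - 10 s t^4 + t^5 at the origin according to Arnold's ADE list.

The Hessian of f at 0 has rank 1. Corank 1: A-series; mu = 4 gives A_4.

A4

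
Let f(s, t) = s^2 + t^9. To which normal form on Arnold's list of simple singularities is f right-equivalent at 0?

A8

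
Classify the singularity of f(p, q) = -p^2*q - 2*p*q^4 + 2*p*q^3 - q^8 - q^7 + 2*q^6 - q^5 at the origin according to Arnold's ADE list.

The Hessian of f at 0 is [[0, 0], [0, 0]] with rank 0, so corank 2. A Groebner basis of the Jacobian ideal J(f) in C{p,q} is {p^2*q^2 + 2*p^2*q/5 - p^2/5 + 4*p*q^2/5 + 3*p*q/5 - 3*q^3/5, -8*p^2*q/15 - p^2/15 + p*q^3 + 3*p*q^2/5 + 8*p*q/15 - 8*q^3/15, p*q + q^4 - q^3, p^3 + p^2*q/3 - p^2/3 + p*q^2 + 2*p*q/3 - 2*q^3/3}; counting standard monomials gives mu = 9. Corank 2; j^3 = -p^2*q has shape L^2 M (L != M), so D-series; mu = 9 gives D_9.

D_{9}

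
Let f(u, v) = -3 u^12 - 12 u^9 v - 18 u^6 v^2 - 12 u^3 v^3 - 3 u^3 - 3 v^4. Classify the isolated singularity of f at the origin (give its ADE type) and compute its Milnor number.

Type E_{6}, Milnor number mu = 6.

The Hessian of f at 0 has rank 0. Corank 2; j^3 = -3*u^3 is a perfect cube, so E-series; the 4-jet and mu = 6 give E_6.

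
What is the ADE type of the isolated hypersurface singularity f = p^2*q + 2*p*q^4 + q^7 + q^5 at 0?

The Hessian of f at 0 is [[0, 0], [0, 0]] with rank 0, so corank 2. A Groebner basis of the Jacobian ideal J(f) in C{p,q} is {p*q + q^4, p*q^2, p^2 - 5*p*q}; counting standard monomials gives mu = 6. Corank 2; j^3 = p^2*q has shape L^2 M (L != M), so D-series; mu = 6 gives D_6.

D6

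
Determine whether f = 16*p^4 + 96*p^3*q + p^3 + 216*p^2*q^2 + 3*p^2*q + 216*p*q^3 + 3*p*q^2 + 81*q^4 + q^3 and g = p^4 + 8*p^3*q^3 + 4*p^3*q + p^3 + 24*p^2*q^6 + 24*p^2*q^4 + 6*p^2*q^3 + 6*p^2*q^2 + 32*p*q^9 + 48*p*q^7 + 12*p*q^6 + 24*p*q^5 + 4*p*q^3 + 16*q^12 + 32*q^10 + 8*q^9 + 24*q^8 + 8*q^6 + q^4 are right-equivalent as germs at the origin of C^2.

Yes.

The Hessian of f at 0 has rank 0. Corank 2; j^3 = (p + q)^3 is a perfect cube, so E-series; the 4-jet and mu = 6 give E_6. The Hessian of g at 0 has rank 0. Corank 2; j^3 = p^3 is a perfect cube, so E-series; the 4-jet and mu = 6 give E_6. Both have type E_6, hence right-equivalent.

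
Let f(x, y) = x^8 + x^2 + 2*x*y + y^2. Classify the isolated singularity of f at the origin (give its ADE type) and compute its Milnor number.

The Hessian of f at 0 is [[2, 2], [2, 2]] with rank 1, so corank 1. A Groebner basis of the Jacobian ideal J(f) in C{x,y} is {y^7, x + y}; counting standard monomials gives mu = 7. Corank 1: A-series; mu = 7 gives A_7.

Type A7, Milnor number mu = 7.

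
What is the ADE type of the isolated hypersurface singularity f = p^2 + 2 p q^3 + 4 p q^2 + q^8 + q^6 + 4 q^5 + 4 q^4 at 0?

A_7

The Hessian of f at 0 is [[2, 0], [0, 0]] with rank 1, so corank 1. A Groebner basis of the Jacobian ideal J(f) in C{p,q} is {p^3 + 8*p^2 + 32*p*q^2 - 32*p*q + 64*p + 128*q^2, p^2*q - 4*p^2 - 12*p*q^2 + 8*p*q - 16*p - 32*q^2, p + q^3 + 2*q^2}; counting standard monomials gives mu = 7. Corank 1: A-series; mu = 7 gives A_7.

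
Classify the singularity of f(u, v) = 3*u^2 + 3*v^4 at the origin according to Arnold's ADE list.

A_3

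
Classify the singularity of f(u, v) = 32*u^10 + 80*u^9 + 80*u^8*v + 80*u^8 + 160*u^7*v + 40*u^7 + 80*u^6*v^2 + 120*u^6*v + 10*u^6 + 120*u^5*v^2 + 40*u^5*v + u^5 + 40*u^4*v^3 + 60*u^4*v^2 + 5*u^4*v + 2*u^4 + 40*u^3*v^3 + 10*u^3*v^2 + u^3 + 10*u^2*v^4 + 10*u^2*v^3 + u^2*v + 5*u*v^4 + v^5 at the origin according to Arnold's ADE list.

D6

The Hessian of f at 0 has rank 0. Corank 2; j^3 = u^2*(u + v) has shape L^2 M (L != M), so D-series; mu = 6 gives D_6.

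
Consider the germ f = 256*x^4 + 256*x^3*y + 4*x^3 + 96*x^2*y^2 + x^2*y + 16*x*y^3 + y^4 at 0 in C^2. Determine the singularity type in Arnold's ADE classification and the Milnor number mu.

Type D5, Milnor number mu = 5.

The Hessian of f at 0 has rank 0. Corank 2; j^3 = x^2*(4*x + y) has shape L^2 M (L != M), so D-series; mu = 5 gives D_5.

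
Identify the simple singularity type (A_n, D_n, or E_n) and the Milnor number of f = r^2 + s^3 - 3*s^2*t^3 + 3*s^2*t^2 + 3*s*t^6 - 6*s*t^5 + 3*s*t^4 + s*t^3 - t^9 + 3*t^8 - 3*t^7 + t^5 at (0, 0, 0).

Type E_7, Milnor number mu = 7.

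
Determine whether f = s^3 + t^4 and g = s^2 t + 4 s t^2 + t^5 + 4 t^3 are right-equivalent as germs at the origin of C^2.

The Hessian of f at 0 is [[0, 0], [0, 0]] with rank 0, so corank 2. A Groebner basis of the Jacobian ideal J(f) in C{s,t} is {t^3, s^2}; counting standard monomials gives mu = 6. Corank 2; j^3 = s^3 is a perfect cube, so E-series; the 4-jet and mu = 6 give E_6. The Hessian of g at 0 is [[0, 0], [0, 0]] with rank 0, so corank 2. A Groebner basis of the Jacobian ideal J(g) in C{s,t} is {s^2/5 + t^4 - 4*t^2/5, s^3 + 8*t^3, s*t + 2*t^2}; counting standard monomials gives mu = 6. Corank 2; j^3 = t*(s + 2*t)^2 has shape L^2 M (L != M), so D-series; mu = 6 gives D_6. f is E_6 but g is D_6, hence not right-equivalent.

No.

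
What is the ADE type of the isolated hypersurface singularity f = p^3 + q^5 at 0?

E8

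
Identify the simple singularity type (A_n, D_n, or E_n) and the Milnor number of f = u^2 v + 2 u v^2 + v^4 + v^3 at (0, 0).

Type D5, Milnor number mu = 5.

The Hessian of f at 0 is [[0, 0], [0, 0]] with rank 0, so corank 2. A Groebner basis of the Jacobian ideal J(f) in C{u,v} is {u^3 - u^2/4 + v^2/4, u^2/4 + v^3 - v^2/4, u*v + v^2}; counting standard monomials gives mu = 5. Corank 2; j^3 = v*(u + v)^2 has shape L^2 M (L != M), so D-series; mu = 5 gives D_5.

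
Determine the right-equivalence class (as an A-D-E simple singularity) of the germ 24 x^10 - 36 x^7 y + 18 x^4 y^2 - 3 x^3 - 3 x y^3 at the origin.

E7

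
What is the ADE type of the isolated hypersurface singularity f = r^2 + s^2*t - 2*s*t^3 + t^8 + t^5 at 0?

The Hessian of f at 0 has rank 1. Corank 2; j^3 = s^2*t has shape L^2 M (L != M), so D-series; mu = 9 gives D_9.

D_9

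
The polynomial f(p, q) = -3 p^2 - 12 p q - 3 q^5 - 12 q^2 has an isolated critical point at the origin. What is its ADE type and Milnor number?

Type A4, Milnor number mu = 4.

The Hessian of f at 0 has rank 1. Corank 1: A-series; mu = 4 gives A_4.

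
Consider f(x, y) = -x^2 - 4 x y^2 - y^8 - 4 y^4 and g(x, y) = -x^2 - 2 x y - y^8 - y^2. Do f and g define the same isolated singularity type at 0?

The Hessian of f at 0 has rank 1. Corank 1: A-series; mu = 7 gives A_7. The Hessian of g at 0 has rank 1. Corank 1: A-series; mu = 7 gives A_7. Both have type A_7, hence right-equivalent.

Yes.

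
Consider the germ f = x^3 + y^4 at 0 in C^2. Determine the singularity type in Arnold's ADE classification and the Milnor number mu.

Type E_{6}, Milnor number mu = 6.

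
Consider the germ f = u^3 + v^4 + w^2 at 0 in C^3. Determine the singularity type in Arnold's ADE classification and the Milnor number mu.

Type E_{6}, Milnor number mu = 6.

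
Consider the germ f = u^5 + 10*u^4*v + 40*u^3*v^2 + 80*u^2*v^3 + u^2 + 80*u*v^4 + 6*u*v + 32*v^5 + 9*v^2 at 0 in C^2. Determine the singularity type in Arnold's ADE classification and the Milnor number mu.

Type A_{4}, Milnor number mu = 4.

The Hessian of f at 0 has rank 1. Corank 1: A-series; mu = 4 gives A_4.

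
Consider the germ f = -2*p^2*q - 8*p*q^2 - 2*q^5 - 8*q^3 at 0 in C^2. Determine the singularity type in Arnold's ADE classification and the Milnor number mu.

Type D_{6}, Milnor number mu = 6.

The Hessian of f at 0 is [[0, 0], [0, 0]] with rank 0, so corank 2. A Groebner basis of the Jacobian ideal J(f) in C{p,q} is {p^2/5 + q^4 - 4*q^2/5, p^3 + 8*q^3, p*q + 2*q^2}; counting standard monomials gives mu = 6. Corank 2; j^3 = -2*q*(p + 2*q)^2 has shape L^2 M (L != M), so D-series; mu = 6 gives D_6.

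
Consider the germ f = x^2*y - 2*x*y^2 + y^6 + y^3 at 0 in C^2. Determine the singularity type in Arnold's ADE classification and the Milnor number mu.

Type D7, Milnor number mu = 7.

The Hessian of f at 0 has rank 0. Corank 2; j^3 = y*(x - y)^2 has shape L^2 M (L != M), so D-series; mu = 7 gives D_7.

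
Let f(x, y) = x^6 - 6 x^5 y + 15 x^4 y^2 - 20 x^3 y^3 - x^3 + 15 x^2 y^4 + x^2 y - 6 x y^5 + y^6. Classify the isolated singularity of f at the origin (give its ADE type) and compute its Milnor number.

Type D_{7}, Milnor number mu = 7.

The Hessian of f at 0 has rank 0. Corank 2; j^3 = -x^2*(x - y) has shape L^2 M (L != M), so D-series; mu = 7 gives D_7.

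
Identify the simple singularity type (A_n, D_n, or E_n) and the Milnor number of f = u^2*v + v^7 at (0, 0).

Type D_8, Milnor number mu = 8.

The Hessian of f at 0 has rank 0. Corank 2; j^3 = u^2*v has shape L^2 M (L != M), so D-series; mu = 8 gives D_8.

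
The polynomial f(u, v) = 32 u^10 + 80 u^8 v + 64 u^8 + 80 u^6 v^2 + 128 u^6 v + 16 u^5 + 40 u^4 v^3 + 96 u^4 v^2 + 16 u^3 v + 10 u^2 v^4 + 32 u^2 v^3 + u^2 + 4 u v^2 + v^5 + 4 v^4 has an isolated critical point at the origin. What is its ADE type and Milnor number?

Type A_4, Milnor number mu = 4.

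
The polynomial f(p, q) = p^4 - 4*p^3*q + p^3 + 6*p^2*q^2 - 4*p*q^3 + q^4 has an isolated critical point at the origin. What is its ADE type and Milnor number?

Type E_{6}, Milnor number mu = 6.

The Hessian of f at 0 has rank 0. Corank 2; j^3 = p^3 is a perfect cube, so E-series; the 4-jet and mu = 6 give E_6.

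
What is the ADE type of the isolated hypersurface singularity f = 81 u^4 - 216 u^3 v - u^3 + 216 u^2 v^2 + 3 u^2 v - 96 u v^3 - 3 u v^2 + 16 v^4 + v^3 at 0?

E_6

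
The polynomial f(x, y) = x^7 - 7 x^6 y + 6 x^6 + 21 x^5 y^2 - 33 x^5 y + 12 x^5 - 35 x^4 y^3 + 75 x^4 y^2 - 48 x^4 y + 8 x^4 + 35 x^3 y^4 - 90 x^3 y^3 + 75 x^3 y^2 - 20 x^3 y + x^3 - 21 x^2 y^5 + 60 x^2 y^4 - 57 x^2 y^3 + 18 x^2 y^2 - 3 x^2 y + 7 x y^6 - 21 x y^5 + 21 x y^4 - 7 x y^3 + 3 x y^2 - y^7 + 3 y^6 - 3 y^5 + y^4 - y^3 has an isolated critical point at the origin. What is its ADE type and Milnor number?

Type E7, Milnor number mu = 7.

The Hessian of f at 0 has rank 0. Corank 2; j^3 = (x - y)^3 is a perfect cube, so E-series; the 4-jet and mu = 7 give E_7.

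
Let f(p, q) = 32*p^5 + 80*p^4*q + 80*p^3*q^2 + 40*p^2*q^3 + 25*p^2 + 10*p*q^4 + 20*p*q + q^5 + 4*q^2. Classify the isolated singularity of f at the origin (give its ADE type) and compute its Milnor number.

Type A4, Milnor number mu = 4.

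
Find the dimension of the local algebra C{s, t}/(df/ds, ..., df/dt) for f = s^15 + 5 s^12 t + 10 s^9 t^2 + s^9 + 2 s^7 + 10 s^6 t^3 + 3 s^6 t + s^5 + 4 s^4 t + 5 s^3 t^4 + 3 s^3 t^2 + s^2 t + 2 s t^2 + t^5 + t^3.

6

The Hessian of f at 0 has rank 0. Corank 2; j^3 = t*(s + t)^2 has shape L^2 M (L != M), so D-series; mu = 6 gives D_6.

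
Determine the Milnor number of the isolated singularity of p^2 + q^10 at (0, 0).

9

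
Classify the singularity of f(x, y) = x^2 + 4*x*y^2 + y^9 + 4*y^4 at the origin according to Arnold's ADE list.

A8

The Hessian of f at 0 has rank 1. Corank 1: A-series; mu = 8 gives A_8.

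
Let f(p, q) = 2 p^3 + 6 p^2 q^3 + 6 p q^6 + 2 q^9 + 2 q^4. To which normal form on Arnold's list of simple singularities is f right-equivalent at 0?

The Hessian of f at 0 has rank 0. Corank 2; j^3 = 2*p^3 is a perfect cube, so E-series; the 4-jet and mu = 6 give E_6.

E_6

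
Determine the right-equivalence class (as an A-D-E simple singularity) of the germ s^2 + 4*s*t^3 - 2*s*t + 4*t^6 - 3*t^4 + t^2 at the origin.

A_{3}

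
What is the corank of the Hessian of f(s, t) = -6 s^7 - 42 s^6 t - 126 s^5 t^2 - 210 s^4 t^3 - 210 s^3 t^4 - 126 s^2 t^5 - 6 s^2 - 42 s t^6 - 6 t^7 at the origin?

1

Hessian at 0 has rank 1.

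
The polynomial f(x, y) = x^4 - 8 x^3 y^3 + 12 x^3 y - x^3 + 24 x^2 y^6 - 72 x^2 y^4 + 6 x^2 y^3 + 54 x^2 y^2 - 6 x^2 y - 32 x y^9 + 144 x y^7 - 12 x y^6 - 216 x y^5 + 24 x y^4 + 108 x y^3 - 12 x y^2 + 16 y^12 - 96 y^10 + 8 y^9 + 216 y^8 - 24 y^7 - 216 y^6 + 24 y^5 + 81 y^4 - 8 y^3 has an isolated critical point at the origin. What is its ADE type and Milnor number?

Type E_{6}, Milnor number mu = 6.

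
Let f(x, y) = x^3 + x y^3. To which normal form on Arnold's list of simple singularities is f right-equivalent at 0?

E_{7}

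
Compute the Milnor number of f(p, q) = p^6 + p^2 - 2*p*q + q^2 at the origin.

5

The Hessian of f at 0 has rank 1. Corank 1: A-series; mu = 5 gives A_5.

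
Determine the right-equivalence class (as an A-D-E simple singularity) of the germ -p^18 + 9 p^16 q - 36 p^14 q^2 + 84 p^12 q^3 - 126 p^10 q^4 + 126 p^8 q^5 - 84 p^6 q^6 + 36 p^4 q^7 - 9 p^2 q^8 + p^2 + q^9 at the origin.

A8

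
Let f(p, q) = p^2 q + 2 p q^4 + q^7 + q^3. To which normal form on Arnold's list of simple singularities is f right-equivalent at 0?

D_{4}

The Hessian of f at 0 has rank 0. Corank 2; j^3 = q*(p^2 + q^2) splits into three distinct lines over C (the quadratic factor has nonzero discriminant), so D_4.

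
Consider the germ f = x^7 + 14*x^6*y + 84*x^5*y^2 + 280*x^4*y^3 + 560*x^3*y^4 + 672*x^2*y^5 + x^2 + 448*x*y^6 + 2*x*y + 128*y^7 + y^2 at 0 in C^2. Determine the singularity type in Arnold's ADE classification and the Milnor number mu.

The Hessian of f at 0 has rank 1. Corank 1: A-series; mu = 6 gives A_6.

Type A_6, Milnor number mu = 6.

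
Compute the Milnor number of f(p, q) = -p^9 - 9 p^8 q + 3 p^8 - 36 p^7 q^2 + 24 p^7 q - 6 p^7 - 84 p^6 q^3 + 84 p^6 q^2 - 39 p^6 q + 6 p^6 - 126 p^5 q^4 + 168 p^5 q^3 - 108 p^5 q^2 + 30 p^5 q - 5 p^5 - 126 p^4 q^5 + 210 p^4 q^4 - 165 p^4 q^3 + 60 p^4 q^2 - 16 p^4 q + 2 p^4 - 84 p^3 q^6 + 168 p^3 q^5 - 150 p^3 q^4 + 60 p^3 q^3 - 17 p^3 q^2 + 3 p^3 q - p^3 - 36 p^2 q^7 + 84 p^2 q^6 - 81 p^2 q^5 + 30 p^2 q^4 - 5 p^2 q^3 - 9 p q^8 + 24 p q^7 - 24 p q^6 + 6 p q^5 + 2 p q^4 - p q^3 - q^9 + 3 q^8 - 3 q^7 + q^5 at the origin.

The Hessian of f at 0 is [[0, 0], [0, 0]] with rank 0, so corank 2. A Groebner basis of the Jacobian ideal J(f) in C{p,q} is {3*p^2 + q^4 + q^3, p^3, p^2*q - p^2 - q^3/3, 5*p^2 + p*q^2 + 5*q^3/3}; counting standard monomials gives mu = 7. Corank 2; j^3 = -p^3 is a perfect cube, so E-series; the 4-jet and mu = 7 give E_7.

7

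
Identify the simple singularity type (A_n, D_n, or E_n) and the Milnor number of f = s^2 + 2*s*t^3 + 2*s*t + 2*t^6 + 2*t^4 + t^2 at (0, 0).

The Hessian of f at 0 has rank 1. Corank 1: A-series; mu = 5 gives A_5.

Type A_{5}, Milnor number mu = 5.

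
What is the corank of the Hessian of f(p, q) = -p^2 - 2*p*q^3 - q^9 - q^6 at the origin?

1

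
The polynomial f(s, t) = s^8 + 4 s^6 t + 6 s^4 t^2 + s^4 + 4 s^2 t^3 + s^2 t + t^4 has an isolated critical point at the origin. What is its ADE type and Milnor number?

Type D5, Milnor number mu = 5.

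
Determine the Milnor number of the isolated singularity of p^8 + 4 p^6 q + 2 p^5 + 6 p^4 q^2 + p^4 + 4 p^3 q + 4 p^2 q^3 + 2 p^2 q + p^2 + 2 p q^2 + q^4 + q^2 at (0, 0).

1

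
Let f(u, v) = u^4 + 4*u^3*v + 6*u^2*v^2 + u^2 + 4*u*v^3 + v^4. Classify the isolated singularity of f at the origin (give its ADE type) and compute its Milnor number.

Type A3, Milnor number mu = 3.

The Hessian of f at 0 has rank 1. Corank 1: A-series; mu = 3 gives A_3.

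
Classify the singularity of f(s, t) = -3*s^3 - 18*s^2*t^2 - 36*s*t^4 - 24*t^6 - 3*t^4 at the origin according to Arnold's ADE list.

E6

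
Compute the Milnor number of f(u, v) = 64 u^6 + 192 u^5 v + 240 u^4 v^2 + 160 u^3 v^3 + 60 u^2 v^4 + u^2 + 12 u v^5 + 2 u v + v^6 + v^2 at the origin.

5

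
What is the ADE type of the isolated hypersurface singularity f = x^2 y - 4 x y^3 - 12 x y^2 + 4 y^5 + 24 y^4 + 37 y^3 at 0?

The Hessian of f at 0 is [[0, 0], [0, 0]] with rank 0, so corank 2. A Groebner basis of the Jacobian ideal J(f) in C{x,y} is {y^3, x^2 - 33*y^2, x*y - 6*y^2}; counting standard monomials gives mu = 4. Corank 2; j^3 = y*(x^2 - 12*x*y + 37*y^2) splits into three distinct lines over C (the quadratic factor has nonzero discriminant), so D_4.

D_4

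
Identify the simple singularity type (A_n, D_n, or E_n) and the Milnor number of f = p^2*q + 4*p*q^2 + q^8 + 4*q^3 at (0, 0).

Type D_9, Milnor number mu = 9.

The Hessian of f at 0 is [[0, 0], [0, 0]] with rank 0, so corank 2. A Groebner basis of the Jacobian ideal J(f) in C{p,q} is {p^2/8 + q^7 - q^2/2, p^3 + 8*q^3, p*q + 2*q^2}; counting standard monomials gives mu = 9. Corank 2; j^3 = q*(p + 2*q)^2 has shape L^2 M (L != M), so D-series; mu = 9 gives D_9.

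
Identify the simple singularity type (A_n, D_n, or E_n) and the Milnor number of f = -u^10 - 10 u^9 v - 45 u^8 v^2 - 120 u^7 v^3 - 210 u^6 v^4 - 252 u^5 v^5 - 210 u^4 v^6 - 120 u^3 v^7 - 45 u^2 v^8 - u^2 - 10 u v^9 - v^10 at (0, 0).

The Hessian of f at 0 has rank 1. Corank 1: A-series; mu = 9 gives A_9.

Type A9, Milnor number mu = 9.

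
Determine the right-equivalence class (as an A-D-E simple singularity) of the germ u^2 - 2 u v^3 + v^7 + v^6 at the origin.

A_{6}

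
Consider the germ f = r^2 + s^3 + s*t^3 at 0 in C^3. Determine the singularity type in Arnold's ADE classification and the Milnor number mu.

Type E7, Milnor number mu = 7.

The Hessian of f at 0 has rank 1. Corank 2; j^3 = s^3 is a perfect cube, so E-series; the 4-jet and mu = 7 give E_7.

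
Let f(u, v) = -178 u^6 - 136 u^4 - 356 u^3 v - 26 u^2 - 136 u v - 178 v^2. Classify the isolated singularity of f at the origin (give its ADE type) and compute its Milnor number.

Type A_{1}, Milnor number mu = 1.

The Hessian of f at 0 has rank 2. Corank 0: nondegenerate Morse point, so A_1.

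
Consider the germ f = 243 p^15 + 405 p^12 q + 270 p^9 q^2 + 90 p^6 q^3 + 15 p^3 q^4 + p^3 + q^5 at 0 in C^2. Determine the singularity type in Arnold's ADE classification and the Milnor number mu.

Type E8, Milnor number mu = 8.

The Hessian of f at 0 has rank 0. Corank 2; j^3 = p^3 is a perfect cube, so E-series; the 5-jet and mu = 8 give E_8.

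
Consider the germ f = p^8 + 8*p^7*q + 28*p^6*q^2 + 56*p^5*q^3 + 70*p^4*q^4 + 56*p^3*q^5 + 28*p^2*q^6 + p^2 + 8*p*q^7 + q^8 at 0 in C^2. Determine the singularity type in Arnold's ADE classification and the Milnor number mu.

Type A7, Milnor number mu = 7.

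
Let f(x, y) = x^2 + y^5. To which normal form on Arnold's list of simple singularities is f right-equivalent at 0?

A_{4}

The Hessian of f at 0 has rank 1. Corank 1: A-series; mu = 4 gives A_4.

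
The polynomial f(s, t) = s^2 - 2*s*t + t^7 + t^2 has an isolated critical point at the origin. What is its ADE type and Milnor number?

Type A_{6}, Milnor number mu = 6.

The Hessian of f at 0 is [[2, -2], [-2, 2]] with rank 1, so corank 1. A Groebner basis of the Jacobian ideal J(f) in C{s,t} is {t^6, s - t}; counting standard monomials gives mu = 6. Corank 1: A-series; mu = 6 gives A_6.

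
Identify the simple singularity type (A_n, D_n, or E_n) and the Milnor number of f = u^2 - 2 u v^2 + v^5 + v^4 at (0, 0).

The Hessian of f at 0 is [[2, 0], [0, 0]] with rank 1, so corank 1. A Groebner basis of the Jacobian ideal J(f) in C{u,v} is {u^2, -u + v^2}; counting standard monomials gives mu = 4. Corank 1: A-series; mu = 4 gives A_4.

Type A_4, Milnor number mu = 4.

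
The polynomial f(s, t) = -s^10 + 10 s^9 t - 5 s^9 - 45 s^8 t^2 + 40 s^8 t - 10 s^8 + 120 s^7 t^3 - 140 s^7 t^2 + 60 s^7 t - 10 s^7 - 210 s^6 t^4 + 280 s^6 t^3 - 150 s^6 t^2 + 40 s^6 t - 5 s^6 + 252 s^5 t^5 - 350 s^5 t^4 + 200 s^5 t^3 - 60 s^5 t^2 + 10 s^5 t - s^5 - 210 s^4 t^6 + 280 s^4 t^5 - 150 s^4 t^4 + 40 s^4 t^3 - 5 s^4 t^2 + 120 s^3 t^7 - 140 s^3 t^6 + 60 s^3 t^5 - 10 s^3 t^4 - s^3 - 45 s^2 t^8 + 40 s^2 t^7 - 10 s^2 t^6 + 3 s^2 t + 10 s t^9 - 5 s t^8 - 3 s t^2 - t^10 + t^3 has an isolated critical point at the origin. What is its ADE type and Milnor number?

Type E_8, Milnor number mu = 8.

The Hessian of f at 0 has rank 0. Corank 2; j^3 = -(s - t)^3 is a perfect cube, so E-series; the 5-jet and mu = 8 give E_8.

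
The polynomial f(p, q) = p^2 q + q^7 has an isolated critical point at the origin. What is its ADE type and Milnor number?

Type D8, Milnor number mu = 8.

The Hessian of f at 0 is [[0, 0], [0, 0]] with rank 0, so corank 2. A Groebner basis of the Jacobian ideal J(f) in C{p,q} is {p^2/7 + q^6, p^3, p*q}; counting standard monomials gives mu = 8. Corank 2; j^3 = p^2*q has shape L^2 M (L != M), so D-series; mu = 8 gives D_8.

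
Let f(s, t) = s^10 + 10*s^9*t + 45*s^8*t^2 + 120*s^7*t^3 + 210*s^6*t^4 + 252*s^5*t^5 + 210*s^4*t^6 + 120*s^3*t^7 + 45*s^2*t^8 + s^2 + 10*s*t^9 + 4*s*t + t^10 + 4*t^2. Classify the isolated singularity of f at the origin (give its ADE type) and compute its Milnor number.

Type A_9, Milnor number mu = 9.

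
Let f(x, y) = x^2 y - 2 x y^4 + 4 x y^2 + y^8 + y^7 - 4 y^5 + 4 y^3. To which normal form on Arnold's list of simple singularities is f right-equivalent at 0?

D_{9}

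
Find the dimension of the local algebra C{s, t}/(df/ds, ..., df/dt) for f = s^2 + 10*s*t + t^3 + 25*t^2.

The Hessian of f at 0 has rank 1. Corank 1: A-series; mu = 2 gives A_2.

2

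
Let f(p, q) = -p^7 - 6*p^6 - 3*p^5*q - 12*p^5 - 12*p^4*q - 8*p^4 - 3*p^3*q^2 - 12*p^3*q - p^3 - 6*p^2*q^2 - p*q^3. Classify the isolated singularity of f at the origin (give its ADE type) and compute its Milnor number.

Type E_7, Milnor number mu = 7.

The Hessian of f at 0 has rank 0. Corank 2; j^3 = -p^3 is a perfect cube, so E-series; the 4-jet and mu = 7 give E_7.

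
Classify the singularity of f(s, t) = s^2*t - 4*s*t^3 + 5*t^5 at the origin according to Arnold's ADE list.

D_{6}

The Hessian of f at 0 has rank 0. Corank 2; j^3 = s^2*t has shape L^2 M (L != M), so D-series; mu = 6 gives D_6.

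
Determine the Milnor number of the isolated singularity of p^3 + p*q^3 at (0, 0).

The Hessian of f at 0 has rank 0. Corank 2; j^3 = p^3 is a perfect cube, so E-series; the 4-jet and mu = 7 give E_7.

7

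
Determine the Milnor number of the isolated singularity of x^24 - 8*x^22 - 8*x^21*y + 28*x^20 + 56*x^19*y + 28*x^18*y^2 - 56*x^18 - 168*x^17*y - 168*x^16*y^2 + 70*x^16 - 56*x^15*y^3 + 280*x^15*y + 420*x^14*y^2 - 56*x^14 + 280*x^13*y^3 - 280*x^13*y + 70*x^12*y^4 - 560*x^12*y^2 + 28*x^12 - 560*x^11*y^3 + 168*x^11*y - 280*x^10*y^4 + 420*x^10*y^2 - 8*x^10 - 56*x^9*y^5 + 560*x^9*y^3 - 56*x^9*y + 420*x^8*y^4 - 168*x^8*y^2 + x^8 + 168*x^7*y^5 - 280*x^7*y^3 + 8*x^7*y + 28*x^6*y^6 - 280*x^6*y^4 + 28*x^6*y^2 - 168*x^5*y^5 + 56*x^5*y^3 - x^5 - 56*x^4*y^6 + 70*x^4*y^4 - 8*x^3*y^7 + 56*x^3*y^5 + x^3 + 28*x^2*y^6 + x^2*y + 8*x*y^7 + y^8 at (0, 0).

9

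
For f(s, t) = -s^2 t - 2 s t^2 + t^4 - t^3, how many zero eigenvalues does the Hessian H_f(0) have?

2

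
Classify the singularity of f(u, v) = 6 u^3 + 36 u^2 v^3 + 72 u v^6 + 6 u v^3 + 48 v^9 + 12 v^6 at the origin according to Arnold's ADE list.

E_7

The Hessian of f at 0 has rank 0. Corank 2; j^3 = 6*u^3 is a perfect cube, so E-series; the 4-jet and mu = 7 give E_7.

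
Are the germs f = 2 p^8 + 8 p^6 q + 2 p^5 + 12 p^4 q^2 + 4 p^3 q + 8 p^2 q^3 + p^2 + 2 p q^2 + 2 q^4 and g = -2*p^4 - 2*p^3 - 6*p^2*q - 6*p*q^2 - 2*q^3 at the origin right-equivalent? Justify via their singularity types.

No.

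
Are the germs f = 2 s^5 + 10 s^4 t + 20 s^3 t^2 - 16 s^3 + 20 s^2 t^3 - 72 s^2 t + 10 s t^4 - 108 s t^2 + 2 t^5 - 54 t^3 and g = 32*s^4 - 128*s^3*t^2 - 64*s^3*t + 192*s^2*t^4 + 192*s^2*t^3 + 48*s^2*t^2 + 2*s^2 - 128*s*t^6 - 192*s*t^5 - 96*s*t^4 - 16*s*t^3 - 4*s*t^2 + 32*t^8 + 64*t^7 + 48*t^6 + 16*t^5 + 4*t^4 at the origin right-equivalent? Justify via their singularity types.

The Hessian of f at 0 has rank 0. Corank 2; j^3 = -2*(2*s + 3*t)^3 is a perfect cube, so E-series; the 5-jet and mu = 8 give E_8. The Hessian of g at 0 has rank 1. Corank 1: A-series; mu = 3 gives A_3. f is E_8 but g is A_3, hence not right-equivalent.

No.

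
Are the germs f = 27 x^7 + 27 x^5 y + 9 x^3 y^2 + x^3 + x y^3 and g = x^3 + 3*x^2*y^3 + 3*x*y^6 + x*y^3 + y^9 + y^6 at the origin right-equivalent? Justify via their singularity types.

Yes.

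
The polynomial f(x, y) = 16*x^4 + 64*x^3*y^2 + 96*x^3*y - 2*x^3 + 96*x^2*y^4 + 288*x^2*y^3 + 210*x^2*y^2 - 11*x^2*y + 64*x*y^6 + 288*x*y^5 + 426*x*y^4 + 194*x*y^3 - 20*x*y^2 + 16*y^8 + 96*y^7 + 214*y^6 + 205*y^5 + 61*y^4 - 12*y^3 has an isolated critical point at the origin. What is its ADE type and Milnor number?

Type D5, Milnor number mu = 5.

The Hessian of f at 0 has rank 0. Corank 2; j^3 = -(x + 2*y)^2*(2*x + 3*y) has shape L^2 M (L != M), so D-series; mu = 5 gives D_5.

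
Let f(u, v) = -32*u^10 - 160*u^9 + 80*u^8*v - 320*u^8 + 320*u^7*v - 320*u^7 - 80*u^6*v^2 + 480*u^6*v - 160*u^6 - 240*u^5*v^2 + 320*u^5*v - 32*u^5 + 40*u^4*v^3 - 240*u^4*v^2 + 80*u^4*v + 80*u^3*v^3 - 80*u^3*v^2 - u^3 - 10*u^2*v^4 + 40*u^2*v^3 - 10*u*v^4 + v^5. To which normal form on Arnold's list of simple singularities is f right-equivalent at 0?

The Hessian of f at 0 is [[0, 0], [0, 0]] with rank 0, so corank 2. A Groebner basis of the Jacobian ideal J(f) in C{u,v} is {v^5, u*v^3 - v^4/8, u^2}; counting standard monomials gives mu = 8. Corank 2; j^3 = -u^3 is a perfect cube, so E-series; the 5-jet and mu = 8 give E_8.

E_{8}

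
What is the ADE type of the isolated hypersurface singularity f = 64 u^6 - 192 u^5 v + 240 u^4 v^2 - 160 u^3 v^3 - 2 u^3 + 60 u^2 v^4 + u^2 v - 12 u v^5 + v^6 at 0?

D_7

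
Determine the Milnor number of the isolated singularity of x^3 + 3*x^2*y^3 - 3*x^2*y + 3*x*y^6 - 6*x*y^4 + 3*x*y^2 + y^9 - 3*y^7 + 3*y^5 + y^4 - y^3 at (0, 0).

The Hessian of f at 0 is [[0, 0], [0, 0]] with rank 0, so corank 2. A Groebner basis of the Jacobian ideal J(f) in C{x,y} is {y^3, x^2 - 2*x*y + y^2}; counting standard monomials gives mu = 6. Corank 2; j^3 = (x - y)^3 is a perfect cube, so E-series; the 4-jet and mu = 6 give E_6.

6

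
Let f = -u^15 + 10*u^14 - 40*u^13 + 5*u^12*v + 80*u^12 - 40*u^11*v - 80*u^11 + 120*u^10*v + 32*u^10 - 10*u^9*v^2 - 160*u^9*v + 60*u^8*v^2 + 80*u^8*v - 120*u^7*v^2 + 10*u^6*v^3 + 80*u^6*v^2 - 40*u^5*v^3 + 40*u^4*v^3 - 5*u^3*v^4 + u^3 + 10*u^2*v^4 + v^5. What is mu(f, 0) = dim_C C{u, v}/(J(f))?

8

The Hessian of f at 0 is [[0, 0], [0, 0]] with rank 0, so corank 2. A Groebner basis of the Jacobian ideal J(f) in C{u,v} is {v^4, u^2}; counting standard monomials gives mu = 8. Corank 2; j^3 = u^3 is a perfect cube, so E-series; the 5-jet and mu = 8 give E_8.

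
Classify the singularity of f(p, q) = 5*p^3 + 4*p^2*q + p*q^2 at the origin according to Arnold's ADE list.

D_{4}

The Hessian of f at 0 is [[0, 0], [0, 0]] with rank 0, so corank 2. A Groebner basis of the Jacobian ideal J(f) in C{p,q} is {q^3, p^2 - q^2, p*q + 2*q^2}; counting standard monomials gives mu = 4. Corank 2; j^3 = p*(5*p^2 + 4*p*q + q^2) splits into three distinct lines over C (the quadratic factor has nonzero discriminant), so D_4.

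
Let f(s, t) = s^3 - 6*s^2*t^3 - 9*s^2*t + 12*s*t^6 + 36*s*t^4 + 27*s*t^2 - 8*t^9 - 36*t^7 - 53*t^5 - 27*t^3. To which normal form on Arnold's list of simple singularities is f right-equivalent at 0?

E_8

The Hessian of f at 0 has rank 0. Corank 2; j^3 = (s - 3*t)^3 is a perfect cube, so E-series; the 5-jet and mu = 8 give E_8.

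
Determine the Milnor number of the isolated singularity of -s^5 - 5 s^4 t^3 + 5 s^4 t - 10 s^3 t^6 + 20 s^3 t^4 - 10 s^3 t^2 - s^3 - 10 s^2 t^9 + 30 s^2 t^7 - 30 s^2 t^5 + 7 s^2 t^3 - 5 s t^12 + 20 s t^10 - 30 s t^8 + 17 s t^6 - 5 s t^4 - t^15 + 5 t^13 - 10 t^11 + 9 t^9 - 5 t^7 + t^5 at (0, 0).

8

The Hessian of f at 0 is [[0, 0], [0, 0]] with rank 0, so corank 2. A Groebner basis of the Jacobian ideal J(f) in C{s,t} is {s^2/2 + s*t^3, 2*s^2 + t^4, s^3, s^2*t}; counting standard monomials gives mu = 8. Corank 2; j^3 = -s^3 is a perfect cube, so E-series; the 5-jet and mu = 8 give E_8.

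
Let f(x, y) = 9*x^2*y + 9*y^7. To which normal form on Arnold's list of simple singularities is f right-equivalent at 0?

D8

The Hessian of f at 0 has rank 0. Corank 2; j^3 = 9*x^2*y has shape L^2 M (L != M), so D-series; mu = 8 gives D_8.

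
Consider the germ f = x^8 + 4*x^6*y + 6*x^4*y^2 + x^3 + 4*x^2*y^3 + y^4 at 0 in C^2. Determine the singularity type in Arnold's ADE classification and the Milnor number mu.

The Hessian of f at 0 is [[0, 0], [0, 0]] with rank 0, so corank 2. A Groebner basis of the Jacobian ideal J(f) in C{x,y} is {y^3, x^2}; counting standard monomials gives mu = 6. Corank 2; j^3 = x^3 is a perfect cube, so E-series; the 4-jet and mu = 6 give E_6.

Type E6, Milnor number mu = 6.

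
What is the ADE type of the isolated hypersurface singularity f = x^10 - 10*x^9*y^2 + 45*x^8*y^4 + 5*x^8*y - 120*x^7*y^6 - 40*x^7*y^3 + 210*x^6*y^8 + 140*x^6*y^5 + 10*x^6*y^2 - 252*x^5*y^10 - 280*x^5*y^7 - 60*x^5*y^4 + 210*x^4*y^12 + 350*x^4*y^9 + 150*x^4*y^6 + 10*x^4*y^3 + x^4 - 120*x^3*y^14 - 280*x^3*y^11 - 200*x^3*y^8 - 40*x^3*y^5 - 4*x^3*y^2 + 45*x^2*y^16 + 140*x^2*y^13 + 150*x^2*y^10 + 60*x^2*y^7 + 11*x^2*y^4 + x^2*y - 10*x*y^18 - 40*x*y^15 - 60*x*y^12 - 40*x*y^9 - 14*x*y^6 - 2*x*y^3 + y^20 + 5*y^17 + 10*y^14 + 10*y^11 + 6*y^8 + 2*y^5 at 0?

D6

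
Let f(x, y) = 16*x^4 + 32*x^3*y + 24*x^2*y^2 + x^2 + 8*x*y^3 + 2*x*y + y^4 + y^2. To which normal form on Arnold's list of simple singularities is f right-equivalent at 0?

A3

The Hessian of f at 0 has rank 1. Corank 1: A-series; mu = 3 gives A_3.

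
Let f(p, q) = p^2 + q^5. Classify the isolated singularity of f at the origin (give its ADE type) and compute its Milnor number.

Type A_4, Milnor number mu = 4.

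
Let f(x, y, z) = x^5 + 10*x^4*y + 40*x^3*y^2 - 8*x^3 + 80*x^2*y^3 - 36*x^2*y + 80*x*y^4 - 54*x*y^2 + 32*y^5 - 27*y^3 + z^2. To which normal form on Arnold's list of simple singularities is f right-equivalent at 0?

The Hessian of f at 0 has rank 1. Corank 2; j^3 = -(2*x + 3*y)^3 is a perfect cube, so E-series; the 5-jet and mu = 8 give E_8.

E8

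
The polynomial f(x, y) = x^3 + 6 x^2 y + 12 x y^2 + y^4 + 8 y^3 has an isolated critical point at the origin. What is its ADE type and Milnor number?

The Hessian of f at 0 is [[0, 0], [0, 0]] with rank 0, so corank 2. A Groebner basis of the Jacobian ideal J(f) in C{x,y} is {y^3, x^2 + 4*x*y + 4*y^2}; counting standard monomials gives mu = 6. Corank 2; j^3 = (x + 2*y)^3 is a perfect cube, so E-series; the 4-jet and mu = 6 give E_6.

Type E_{6}, Milnor number mu = 6.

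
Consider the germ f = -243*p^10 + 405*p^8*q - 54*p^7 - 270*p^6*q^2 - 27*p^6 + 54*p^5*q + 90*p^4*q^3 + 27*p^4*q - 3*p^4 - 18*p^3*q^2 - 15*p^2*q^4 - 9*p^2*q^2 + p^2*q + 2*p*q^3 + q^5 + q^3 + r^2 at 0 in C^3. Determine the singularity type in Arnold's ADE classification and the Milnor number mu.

The Hessian of f at 0 has rank 1. Corank 2; j^3 = q*(p^2 + q^2) splits into three distinct lines over C (the quadratic factor has nonzero discriminant), so D_4.

Type D_4, Milnor number mu = 4.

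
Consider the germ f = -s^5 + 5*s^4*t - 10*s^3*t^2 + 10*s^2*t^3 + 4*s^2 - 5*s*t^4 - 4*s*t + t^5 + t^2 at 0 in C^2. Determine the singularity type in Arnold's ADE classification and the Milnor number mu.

Type A_{4}, Milnor number mu = 4.

The Hessian of f at 0 is [[8, -4], [-4, 2]] with rank 1, so corank 1. A Groebner basis of the Jacobian ideal J(f) in C{s,t} is {t^4, s - t/2}; counting standard monomials gives mu = 4. Corank 1: A-series; mu = 4 gives A_4.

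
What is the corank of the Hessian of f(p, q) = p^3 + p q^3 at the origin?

The Hessian at 0 is [[0, 0], [0, 0]] of rank 0; hence corank 2.

2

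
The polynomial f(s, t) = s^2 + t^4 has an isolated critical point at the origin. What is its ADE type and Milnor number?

Type A_3, Milnor number mu = 3.

The Hessian of f at 0 has rank 1. Corank 1: A-series; mu = 3 gives A_3.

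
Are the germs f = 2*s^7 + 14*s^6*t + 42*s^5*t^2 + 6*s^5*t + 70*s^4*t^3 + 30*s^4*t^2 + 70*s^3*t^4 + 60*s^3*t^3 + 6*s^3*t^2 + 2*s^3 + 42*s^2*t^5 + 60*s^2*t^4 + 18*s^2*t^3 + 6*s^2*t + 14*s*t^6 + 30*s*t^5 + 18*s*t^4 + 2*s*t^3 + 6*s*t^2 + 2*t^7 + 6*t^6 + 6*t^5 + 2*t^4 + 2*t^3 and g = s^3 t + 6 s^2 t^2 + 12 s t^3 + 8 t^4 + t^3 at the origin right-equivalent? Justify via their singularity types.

The Hessian of f at 0 is [[0, 0], [0, 0]] with rank 0, so corank 2. A Groebner basis of the Jacobian ideal J(f) in C{s,t} is {s^3 + 3*s^2*t + 6*s^2 + 12*s*t + 6*t^2, -3*s^2 + s*t^2 - 6*s*t - 3*t^2, 3*s^2 + 6*s*t + t^3 + 3*t^2}; counting standard monomials gives mu = 7. Corank 2; j^3 = 2*(s + t)^3 is a perfect cube, so E-series; the 4-jet and mu = 7 give E_7. The Hessian of g at 0 is [[0, 0], [0, 0]] with rank 0, so corank 2. A Groebner basis of the Jacobian ideal J(g) in C{s,t} is {s^3 - 12*s*t^2 + 3*t^2, s^2*t + 4*s*t^2, t^3}; counting standard monomials gives mu = 7. Corank 2; j^3 = t^3 is a perfect cube, so E-series; the 4-jet and mu = 7 give E_7. Both have type E_7, hence right-equivalent.

Yes.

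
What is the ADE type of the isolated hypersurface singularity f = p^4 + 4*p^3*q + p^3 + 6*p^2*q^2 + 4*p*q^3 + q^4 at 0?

E6

The Hessian of f at 0 has rank 0. Corank 2; j^3 = p^3 is a perfect cube, so E-series; the 4-jet and mu = 6 give E_6.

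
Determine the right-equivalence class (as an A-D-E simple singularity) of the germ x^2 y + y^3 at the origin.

The Hessian of f at 0 has rank 0. Corank 2; j^3 = y*(x^2 + y^2) splits into three distinct lines over C (the quadratic factor has nonzero discriminant), so D_4.

D4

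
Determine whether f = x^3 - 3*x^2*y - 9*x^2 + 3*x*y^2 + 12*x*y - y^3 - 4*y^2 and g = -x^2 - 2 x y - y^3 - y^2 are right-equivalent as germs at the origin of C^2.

Yes.

The Hessian of f at 0 has rank 1. Corank 1: A-series; mu = 2 gives A_2. The Hessian of g at 0 has rank 1. Corank 1: A-series; mu = 2 gives A_2. Both have type A_2, hence right-equivalent.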